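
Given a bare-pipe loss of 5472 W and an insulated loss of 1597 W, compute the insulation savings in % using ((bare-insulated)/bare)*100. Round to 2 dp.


Savings = ((5472-1597)/5472)*100 = 70.82 %

70.82 %


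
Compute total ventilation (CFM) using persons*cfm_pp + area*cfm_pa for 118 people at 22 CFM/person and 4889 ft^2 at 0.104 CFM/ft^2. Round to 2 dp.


Total = 118*22 + 4889*0.104 = 3104.46 CFM

3104.46 CFM


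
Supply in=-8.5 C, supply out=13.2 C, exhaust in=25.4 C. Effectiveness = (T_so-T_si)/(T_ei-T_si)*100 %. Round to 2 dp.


eff = (13.2-(-8.5))/(25.4-(-8.5))*100 = 64.01 %

64.01 %


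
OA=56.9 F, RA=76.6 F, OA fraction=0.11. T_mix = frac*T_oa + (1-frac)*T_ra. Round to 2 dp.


T_mix = 0.11*56.9 + 0.89*76.6 = 74.43 F

74.43 F


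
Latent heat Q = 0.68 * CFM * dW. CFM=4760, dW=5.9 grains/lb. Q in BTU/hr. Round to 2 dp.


Q = 0.68 * 4760 * 5.9 = 19097.12 BTU/hr

19097.12 BTU/hr


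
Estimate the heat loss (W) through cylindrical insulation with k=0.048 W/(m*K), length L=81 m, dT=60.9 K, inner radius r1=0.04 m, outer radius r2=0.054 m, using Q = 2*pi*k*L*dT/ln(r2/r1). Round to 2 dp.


Q = 2*pi*0.048*81*60.9/ln(0.054/0.04) = 4957.36 W

4957.36 W


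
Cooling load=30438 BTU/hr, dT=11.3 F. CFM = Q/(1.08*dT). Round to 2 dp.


CFM = 30438 / (1.08 * 11.3) = 2494.10

2494.10 CFM


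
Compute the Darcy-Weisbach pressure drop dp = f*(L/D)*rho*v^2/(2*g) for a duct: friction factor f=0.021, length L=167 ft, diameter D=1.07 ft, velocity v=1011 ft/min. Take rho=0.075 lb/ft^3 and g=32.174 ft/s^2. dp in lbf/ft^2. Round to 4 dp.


v_fps = 1011/60 = 16.85 ft/s
dp = 0.021*(167/1.07)*0.075*16.85^2/(2*32.174) = 1.0846 lbf/ft^2

1.0846 lbf/ft^2


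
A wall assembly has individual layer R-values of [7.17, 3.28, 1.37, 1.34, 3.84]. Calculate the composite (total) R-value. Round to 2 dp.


R_total = 7.17 + 3.28 + 1.37 + 1.34 + 3.84 = 17.00

17.00


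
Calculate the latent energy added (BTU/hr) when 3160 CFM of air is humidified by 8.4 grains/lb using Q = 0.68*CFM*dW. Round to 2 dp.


Q = 0.68 * 3160 * 8.4 = 18049.92 BTU/hr

18049.92 BTU/hr


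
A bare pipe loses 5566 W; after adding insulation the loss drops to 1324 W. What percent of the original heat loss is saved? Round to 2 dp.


Savings = ((5566-1324)/5566)*100 = 76.21 %

76.21 %


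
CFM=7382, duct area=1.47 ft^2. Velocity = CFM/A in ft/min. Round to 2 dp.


V = 7382 / 1.47 = 5021.77 ft/min

5021.77 ft/min


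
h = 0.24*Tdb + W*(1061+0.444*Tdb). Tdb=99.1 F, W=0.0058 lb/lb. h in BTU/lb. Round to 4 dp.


h = 0.24*99.1 + 0.0058*(1061+0.444*99.1) = 30.1930 BTU/lb

30.1930 BTU/lb


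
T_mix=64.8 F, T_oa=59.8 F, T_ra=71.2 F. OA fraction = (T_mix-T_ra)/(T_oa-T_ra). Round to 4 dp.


frac = (64.8 - 71.2) / (59.8 - 71.2) = 0.5614

0.5614


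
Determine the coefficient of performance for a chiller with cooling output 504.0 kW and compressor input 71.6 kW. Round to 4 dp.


COP = 504.0 / 71.6 = 7.0391

7.0391


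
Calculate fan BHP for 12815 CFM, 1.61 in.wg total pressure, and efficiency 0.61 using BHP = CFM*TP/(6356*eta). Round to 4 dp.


BHP = 12815 * 1.61 / (6356 * 0.61) = 5.3215 hp

5.3215 hp


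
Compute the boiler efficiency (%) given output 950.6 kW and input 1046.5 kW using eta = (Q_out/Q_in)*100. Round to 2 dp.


eta = (950.6/1046.5)*100 = 90.84 %

90.84 %


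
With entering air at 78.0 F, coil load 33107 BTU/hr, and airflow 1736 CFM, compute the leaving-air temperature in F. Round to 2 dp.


dT = 33107/(1.08*1736) = 17.6582
T_leave = 78.0 - 17.6582 = 60.34 F

60.34 F


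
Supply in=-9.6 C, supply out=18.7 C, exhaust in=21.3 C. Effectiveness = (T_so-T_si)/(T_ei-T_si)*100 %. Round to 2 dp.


eff = (18.7-(-9.6))/(21.3-(-9.6))*100 = 91.59 %

91.59 %


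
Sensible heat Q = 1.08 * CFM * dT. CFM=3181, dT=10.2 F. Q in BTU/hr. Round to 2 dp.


Q = 1.08 * 3181 * 10.2 = 35041.90 BTU/hr

35041.90 BTU/hr


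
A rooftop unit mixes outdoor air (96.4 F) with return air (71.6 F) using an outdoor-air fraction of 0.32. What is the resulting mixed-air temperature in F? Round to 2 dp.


T_mix = 0.32*96.4 + 0.68*71.6 = 79.54 F

79.54 F


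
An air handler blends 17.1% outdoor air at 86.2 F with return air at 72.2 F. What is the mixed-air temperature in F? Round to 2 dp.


T_mix = 72.2 + (17.1/100)*(86.2-72.2) = 74.59 F

74.59 F


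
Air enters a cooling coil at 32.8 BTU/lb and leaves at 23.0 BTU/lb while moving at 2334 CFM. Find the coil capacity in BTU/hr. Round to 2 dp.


Q = 4.5 * 2334 * (32.8 - 23.0) = 102929.40 BTU/hr

102929.40 BTU/hr


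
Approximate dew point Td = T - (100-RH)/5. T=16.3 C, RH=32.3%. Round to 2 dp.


Td = 16.3 - (100-32.3)/5 = 2.76 C

2.76 C


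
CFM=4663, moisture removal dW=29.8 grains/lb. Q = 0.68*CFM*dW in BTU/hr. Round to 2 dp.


Q = 0.68 * 4663 * 29.8 = 94491.03 BTU/hr

94491.03 BTU/hr


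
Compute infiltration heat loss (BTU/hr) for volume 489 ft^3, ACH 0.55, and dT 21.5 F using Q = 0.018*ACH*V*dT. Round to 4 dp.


Q = 0.018 * 0.55 * 489 * 21.5 = 104.0837 BTU/hr

104.0837 BTU/hr


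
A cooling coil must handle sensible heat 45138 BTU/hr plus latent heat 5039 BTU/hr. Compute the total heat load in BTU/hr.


Qt = 45138 + 5039 = 50177 BTU/hr

50177 BTU/hr


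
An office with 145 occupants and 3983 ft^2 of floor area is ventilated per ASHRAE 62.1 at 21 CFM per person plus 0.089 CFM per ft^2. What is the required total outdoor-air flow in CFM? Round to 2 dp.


Total = 145*21 + 3983*0.089 = 3399.49 CFM

3399.49 CFM


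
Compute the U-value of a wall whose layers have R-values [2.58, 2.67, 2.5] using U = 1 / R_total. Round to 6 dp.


R_total = 2.58 + 2.67 + 2.5 = 7.75
U = 1/7.75 = 0.129032

0.129032


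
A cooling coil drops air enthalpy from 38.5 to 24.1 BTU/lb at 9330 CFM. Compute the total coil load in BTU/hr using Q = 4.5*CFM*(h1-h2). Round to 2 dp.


Q = 4.5 * 9330 * (38.5 - 24.1) = 604584.00 BTU/hr

604584.00 BTU/hr


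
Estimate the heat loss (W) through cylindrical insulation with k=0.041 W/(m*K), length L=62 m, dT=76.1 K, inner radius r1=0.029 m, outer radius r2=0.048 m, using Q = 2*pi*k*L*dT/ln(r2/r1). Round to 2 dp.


Q = 2*pi*0.041*62*76.1/ln(0.048/0.029) = 2412.08 W

2412.08 W


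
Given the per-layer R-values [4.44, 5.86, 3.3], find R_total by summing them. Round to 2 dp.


R_total = 4.44 + 5.86 + 3.3 = 13.60

13.60


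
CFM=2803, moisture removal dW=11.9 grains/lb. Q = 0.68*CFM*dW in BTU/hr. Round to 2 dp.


Q = 0.68 * 2803 * 11.9 = 22681.88 BTU/hr

22681.88 BTU/hr


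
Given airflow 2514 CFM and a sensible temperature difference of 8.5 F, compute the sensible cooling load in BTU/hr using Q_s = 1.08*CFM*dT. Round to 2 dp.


Q = 1.08 * 2514 * 8.5 = 23078.52 BTU/hr

23078.52 BTU/hr


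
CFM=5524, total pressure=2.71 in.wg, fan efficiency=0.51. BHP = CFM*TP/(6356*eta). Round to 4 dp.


BHP = 5524 * 2.71 / (6356 * 0.51) = 4.6182 hp

4.6182 hp


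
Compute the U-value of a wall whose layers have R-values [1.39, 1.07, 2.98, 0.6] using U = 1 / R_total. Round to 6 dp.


R_total = 1.39 + 1.07 + 2.98 + 0.6 = 6.04
U = 1/6.04 = 0.165563

0.165563


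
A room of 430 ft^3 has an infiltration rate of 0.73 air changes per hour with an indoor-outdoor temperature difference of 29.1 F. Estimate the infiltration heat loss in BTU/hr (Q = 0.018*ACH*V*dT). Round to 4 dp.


Q = 0.018 * 0.73 * 430 * 29.1 = 164.4208 BTU/hr

164.4208 BTU/hr


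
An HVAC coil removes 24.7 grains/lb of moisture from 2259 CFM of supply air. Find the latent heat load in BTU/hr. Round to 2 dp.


Q = 0.68 * 2259 * 24.7 = 37942.16 BTU/hr

37942.16 BTU/hr


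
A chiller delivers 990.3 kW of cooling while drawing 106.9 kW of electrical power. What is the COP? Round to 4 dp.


COP = 990.3 / 106.9 = 9.2638

9.2638


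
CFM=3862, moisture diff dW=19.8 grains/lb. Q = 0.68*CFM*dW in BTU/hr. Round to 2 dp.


Q = 0.68 * 3862 * 19.8 = 51997.97 BTU/hr

51997.97 BTU/hr


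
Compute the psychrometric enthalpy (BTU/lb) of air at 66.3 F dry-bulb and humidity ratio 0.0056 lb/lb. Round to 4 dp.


h = 0.24*66.3 + 0.0056*(1061+0.444*66.3) = 22.0184 BTU/lb

22.0184 BTU/lb


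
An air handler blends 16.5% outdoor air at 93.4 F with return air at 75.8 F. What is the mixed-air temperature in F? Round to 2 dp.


T_mix = 75.8 + (16.5/100)*(93.4-75.8) = 78.70 F

78.70 F


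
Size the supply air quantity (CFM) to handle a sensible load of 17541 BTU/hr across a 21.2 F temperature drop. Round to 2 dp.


CFM = 17541 / (1.08 * 21.2) = 766.12

766.12 CFM


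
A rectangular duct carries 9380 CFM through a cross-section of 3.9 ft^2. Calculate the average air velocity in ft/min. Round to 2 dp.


V = 9380 / 3.9 = 2405.13 ft/min

2405.13 ft/min


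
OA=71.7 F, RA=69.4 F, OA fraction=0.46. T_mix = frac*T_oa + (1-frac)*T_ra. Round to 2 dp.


T_mix = 0.46*71.7 + 0.54*69.4 = 70.46 F

70.46 F


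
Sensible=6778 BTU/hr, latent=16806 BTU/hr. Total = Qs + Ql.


Qt = 6778 + 16806 = 23584 BTU/hr

23584 BTU/hr


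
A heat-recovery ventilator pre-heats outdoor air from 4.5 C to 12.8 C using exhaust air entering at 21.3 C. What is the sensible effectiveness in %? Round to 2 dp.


eff = (12.8-4.5)/(21.3-4.5)*100 = 49.40 %

49.40 %


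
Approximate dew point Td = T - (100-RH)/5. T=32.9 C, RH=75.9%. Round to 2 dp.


Td = 32.9 - (100-75.9)/5 = 28.08 C

28.08 C


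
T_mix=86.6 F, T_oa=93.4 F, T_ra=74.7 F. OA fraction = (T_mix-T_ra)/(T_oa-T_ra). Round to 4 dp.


frac = (86.6 - 74.7) / (93.4 - 74.7) = 0.6364

0.6364


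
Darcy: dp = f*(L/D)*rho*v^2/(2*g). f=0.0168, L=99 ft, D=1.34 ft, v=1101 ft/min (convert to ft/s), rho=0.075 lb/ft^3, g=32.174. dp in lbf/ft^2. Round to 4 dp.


v_fps = 1101/60 = 18.35 ft/s
dp = 0.0168*(99/1.34)*0.075*18.35^2/(2*32.174) = 0.4871 lbf/ft^2

0.4871 lbf/ft^2


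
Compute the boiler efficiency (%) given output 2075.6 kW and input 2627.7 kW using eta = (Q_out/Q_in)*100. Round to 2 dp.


eta = (2075.6/2627.7)*100 = 78.99 %

78.99 %


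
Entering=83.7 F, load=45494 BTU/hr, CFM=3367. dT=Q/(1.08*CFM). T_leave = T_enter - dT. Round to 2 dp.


dT = 45494/(1.08*3367) = 12.5109
T_leave = 83.7 - 12.5109 = 71.19 F

71.19 F


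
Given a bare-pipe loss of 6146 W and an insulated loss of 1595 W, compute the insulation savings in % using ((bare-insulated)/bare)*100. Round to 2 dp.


Savings = ((6146-1595)/6146)*100 = 74.05 %

74.05 %


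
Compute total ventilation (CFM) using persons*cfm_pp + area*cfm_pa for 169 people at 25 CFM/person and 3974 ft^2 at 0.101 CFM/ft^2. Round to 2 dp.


Total = 169*25 + 3974*0.101 = 4626.37 CFM

4626.37 CFM


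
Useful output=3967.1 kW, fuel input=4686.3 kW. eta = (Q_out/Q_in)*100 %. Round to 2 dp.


eta = (3967.1/4686.3)*100 = 84.65 %

84.65 %


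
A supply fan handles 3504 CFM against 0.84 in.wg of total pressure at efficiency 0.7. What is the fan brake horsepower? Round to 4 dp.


BHP = 3504 * 0.84 / (6356 * 0.7) = 0.6615 hp

0.6615 hp


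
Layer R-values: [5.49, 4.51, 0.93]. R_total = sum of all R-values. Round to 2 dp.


R_total = 5.49 + 4.51 + 0.93 = 10.93

10.93


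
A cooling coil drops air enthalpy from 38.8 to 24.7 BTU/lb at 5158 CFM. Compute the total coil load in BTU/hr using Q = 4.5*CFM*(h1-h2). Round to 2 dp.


Q = 4.5 * 5158 * (38.8 - 24.7) = 327275.10 BTU/hr

327275.10 BTU/hr


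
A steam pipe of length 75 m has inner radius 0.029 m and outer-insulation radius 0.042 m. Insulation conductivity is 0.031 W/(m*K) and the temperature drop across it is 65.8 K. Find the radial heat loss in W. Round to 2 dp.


Q = 2*pi*0.031*75*65.8/ln(0.042/0.029) = 2595.31 W

2595.31 W


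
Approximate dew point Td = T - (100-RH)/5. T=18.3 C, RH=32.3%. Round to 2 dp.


Td = 18.3 - (100-32.3)/5 = 4.76 C

4.76 C


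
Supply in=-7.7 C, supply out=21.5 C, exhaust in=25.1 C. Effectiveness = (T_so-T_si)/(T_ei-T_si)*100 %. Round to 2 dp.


eff = (21.5-(-7.7))/(25.1-(-7.7))*100 = 89.02 %

89.02 %


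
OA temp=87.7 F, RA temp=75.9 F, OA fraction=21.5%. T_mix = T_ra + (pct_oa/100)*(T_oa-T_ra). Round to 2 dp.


T_mix = 75.9 + (21.5/100)*(87.7-75.9) = 78.44 F

78.44 F


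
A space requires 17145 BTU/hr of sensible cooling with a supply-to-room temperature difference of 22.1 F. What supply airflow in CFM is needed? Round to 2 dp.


CFM = 17145 / (1.08 * 22.1) = 718.33

718.33 CFM


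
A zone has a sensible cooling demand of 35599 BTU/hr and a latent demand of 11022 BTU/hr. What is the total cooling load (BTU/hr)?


Qt = 35599 + 11022 = 46621 BTU/hr

46621 BTU/hr


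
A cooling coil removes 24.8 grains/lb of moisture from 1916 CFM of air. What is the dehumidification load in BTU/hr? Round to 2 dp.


Q = 0.68 * 1916 * 24.8 = 32311.42 BTU/hr

32311.42 BTU/hr


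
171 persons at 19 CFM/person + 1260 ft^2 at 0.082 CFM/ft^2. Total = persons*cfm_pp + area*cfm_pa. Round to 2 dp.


Total = 171*19 + 1260*0.082 = 3352.32 CFM

3352.32 CFM


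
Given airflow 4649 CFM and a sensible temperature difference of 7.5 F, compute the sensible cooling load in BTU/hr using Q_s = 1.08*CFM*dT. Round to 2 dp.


Q = 1.08 * 4649 * 7.5 = 37656.90 BTU/hr

37656.90 BTU/hr


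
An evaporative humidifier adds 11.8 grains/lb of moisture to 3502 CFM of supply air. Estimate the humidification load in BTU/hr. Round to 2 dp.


Q = 0.68 * 3502 * 11.8 = 28100.05 BTU/hr

28100.05 BTU/hr


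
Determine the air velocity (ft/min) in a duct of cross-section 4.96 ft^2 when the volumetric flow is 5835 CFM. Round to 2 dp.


V = 5835 / 4.96 = 1176.41 ft/min

1176.41 ft/min


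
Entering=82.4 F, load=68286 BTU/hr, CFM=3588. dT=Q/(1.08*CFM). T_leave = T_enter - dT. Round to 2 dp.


dT = 68286/(1.08*3588) = 17.6220
T_leave = 82.4 - 17.6220 = 64.78 F

64.78 F


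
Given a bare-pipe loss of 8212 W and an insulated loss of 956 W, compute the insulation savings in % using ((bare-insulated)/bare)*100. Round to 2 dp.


Savings = ((8212-956)/8212)*100 = 88.36 %

88.36 %


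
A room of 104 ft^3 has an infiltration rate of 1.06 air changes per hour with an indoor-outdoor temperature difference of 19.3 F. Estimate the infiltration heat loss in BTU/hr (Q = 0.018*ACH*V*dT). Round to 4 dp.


Q = 0.018 * 1.06 * 104 * 19.3 = 38.2974 BTU/hr

38.2974 BTU/hr


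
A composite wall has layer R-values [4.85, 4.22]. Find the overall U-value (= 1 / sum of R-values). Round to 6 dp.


R_total = 4.85 + 4.22 = 9.07
U = 1/9.07 = 0.110254

0.110254


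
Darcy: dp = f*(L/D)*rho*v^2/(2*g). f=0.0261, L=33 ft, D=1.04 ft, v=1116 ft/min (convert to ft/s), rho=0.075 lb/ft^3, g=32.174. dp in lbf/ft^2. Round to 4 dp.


v_fps = 1116/60 = 18.6 ft/s
dp = 0.0261*(33/1.04)*0.075*18.6^2/(2*32.174) = 0.3339 lbf/ft^2

0.3339 lbf/ft^2


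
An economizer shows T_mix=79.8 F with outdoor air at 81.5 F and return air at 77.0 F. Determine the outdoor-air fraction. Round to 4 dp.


frac = (79.8 - 77.0) / (81.5 - 77.0) = 0.6222

0.6222


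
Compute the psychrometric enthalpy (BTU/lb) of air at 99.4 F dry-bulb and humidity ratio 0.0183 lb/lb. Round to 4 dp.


h = 0.24*99.4 + 0.0183*(1061+0.444*99.4) = 44.0799 BTU/lb

44.0799 BTU/lb


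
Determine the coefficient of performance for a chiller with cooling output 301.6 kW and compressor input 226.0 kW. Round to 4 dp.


COP = 301.6 / 226.0 = 1.3345

1.3345


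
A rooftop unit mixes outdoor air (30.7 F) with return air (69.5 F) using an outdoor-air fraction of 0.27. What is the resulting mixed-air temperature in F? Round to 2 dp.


T_mix = 0.27*30.7 + 0.73*69.5 = 59.02 F

59.02 F


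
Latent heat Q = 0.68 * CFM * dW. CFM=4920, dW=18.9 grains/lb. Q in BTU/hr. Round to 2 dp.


Q = 0.68 * 4920 * 18.9 = 63231.84 BTU/hr

63231.84 BTU/hr


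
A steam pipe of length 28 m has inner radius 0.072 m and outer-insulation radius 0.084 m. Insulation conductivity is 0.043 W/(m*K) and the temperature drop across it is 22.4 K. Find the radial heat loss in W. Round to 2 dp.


Q = 2*pi*0.043*28*22.4/ln(0.084/0.072) = 1099.28 W

1099.28 W


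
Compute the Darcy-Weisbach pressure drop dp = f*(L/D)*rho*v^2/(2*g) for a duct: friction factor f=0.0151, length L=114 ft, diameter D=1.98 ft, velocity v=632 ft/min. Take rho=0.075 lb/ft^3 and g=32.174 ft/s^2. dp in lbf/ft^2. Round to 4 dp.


v_fps = 632/60 = 10.5333 ft/s
dp = 0.0151*(114/1.98)*0.075*10.5333^2/(2*32.174) = 0.1124 lbf/ft^2

0.1124 lbf/ft^2


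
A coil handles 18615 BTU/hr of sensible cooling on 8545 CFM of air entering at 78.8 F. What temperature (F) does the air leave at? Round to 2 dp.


dT = 18615/(1.08*8545) = 2.0171
T_leave = 78.8 - 2.0171 = 76.78 F

76.78 F


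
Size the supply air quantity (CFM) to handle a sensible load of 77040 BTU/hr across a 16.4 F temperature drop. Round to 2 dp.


CFM = 77040 / (1.08 * 16.4) = 4349.59

4349.59 CFM


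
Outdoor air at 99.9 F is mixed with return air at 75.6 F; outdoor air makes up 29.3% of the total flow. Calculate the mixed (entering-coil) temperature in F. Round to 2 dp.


T_mix = 75.6 + (29.3/100)*(99.9-75.6) = 82.72 F

82.72 F


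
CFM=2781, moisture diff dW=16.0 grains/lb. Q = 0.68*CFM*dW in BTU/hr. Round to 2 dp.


Q = 0.68 * 2781 * 16.0 = 30257.28 BTU/hr

30257.28 BTU/hr


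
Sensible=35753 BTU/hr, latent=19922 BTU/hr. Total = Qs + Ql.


Qt = 35753 + 19922 = 55675 BTU/hr

55675 BTU/hr


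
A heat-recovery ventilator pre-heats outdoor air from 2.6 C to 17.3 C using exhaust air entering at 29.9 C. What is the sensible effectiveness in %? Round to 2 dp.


eff = (17.3-2.6)/(29.9-2.6)*100 = 53.85 %

53.85 %


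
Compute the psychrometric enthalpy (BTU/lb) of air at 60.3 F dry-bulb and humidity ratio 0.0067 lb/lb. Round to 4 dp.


h = 0.24*60.3 + 0.0067*(1061+0.444*60.3) = 21.7601 BTU/lb

21.7601 BTU/lb


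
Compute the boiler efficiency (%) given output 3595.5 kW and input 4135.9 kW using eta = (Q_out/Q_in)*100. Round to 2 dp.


eta = (3595.5/4135.9)*100 = 86.93 %

86.93 %


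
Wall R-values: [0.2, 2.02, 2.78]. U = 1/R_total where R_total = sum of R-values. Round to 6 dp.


R_total = 0.2 + 2.02 + 2.78 = 5.00
U = 1/5.00 = 0.200000

0.200000


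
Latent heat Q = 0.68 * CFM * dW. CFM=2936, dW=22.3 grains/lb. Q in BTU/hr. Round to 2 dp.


Q = 0.68 * 2936 * 22.3 = 44521.50 BTU/hr

44521.50 BTU/hr


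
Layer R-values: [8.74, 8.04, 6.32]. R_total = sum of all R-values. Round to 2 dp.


R_total = 8.74 + 8.04 + 6.32 = 23.10

23.10


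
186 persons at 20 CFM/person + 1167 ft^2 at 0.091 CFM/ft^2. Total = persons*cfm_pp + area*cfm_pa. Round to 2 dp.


Total = 186*20 + 1167*0.091 = 3826.20 CFM

3826.20 CFM


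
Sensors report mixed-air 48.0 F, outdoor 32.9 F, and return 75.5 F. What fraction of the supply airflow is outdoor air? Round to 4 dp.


frac = (48.0 - 75.5) / (32.9 - 75.5) = 0.6455

0.6455


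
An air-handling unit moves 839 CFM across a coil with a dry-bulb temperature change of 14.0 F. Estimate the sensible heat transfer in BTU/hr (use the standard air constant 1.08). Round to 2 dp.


Q = 1.08 * 839 * 14.0 = 12685.68 BTU/hr

12685.68 BTU/hr


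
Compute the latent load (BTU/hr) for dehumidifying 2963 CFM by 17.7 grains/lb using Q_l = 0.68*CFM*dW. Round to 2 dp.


Q = 0.68 * 2963 * 17.7 = 35662.67 BTU/hr

35662.67 BTU/hr


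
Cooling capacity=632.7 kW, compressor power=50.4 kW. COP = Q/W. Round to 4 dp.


COP = 632.7 / 50.4 = 12.5536

12.5536


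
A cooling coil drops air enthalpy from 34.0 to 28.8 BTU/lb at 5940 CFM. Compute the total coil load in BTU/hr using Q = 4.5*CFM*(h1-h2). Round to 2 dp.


Q = 4.5 * 5940 * (34.0 - 28.8) = 138996.00 BTU/hr

138996.00 BTU/hr


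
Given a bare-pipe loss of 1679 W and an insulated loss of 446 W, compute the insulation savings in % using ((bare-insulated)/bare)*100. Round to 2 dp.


Savings = ((1679-446)/1679)*100 = 73.44 %

73.44 %


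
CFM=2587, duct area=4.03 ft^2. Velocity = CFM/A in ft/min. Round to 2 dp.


V = 2587 / 4.03 = 641.94 ft/min

641.94 ft/min


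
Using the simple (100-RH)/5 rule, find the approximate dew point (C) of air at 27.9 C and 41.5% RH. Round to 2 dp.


Td = 27.9 - (100-41.5)/5 = 16.20 C

16.20 C


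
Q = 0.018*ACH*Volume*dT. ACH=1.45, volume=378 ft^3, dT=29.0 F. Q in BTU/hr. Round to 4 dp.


Q = 0.018 * 1.45 * 378 * 29.0 = 286.1082 BTU/hr

286.1082 BTU/hr


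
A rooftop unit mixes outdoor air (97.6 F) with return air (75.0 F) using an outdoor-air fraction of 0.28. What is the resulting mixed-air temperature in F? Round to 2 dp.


T_mix = 0.28*97.6 + 0.72*75.0 = 81.33 F

81.33 F


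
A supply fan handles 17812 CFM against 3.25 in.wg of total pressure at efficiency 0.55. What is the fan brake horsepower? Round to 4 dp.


BHP = 17812 * 3.25 / (6356 * 0.55) = 16.5596 hp

16.5596 hp


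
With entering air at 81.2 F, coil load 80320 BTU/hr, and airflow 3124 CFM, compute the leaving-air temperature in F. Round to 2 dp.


dT = 80320/(1.08*3124) = 23.8061
T_leave = 81.2 - 23.8061 = 57.39 F

57.39 F


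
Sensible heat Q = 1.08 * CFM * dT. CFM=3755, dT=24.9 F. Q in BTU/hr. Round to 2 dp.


Q = 1.08 * 3755 * 24.9 = 100979.46 BTU/hr

100979.46 BTU/hr


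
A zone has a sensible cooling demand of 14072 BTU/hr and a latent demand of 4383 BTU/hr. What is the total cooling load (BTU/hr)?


Qt = 14072 + 4383 = 18455 BTU/hr

18455 BTU/hr


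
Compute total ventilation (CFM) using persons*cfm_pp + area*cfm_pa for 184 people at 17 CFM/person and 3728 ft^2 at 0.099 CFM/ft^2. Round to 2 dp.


Total = 184*17 + 3728*0.099 = 3497.07 CFM

3497.07 CFM


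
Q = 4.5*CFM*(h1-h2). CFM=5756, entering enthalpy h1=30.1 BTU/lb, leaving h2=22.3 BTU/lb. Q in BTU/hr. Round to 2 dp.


Q = 4.5 * 5756 * (30.1 - 22.3) = 202035.60 BTU/hr

202035.60 BTU/hr


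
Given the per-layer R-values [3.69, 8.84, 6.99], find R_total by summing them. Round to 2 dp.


R_total = 3.69 + 8.84 + 6.99 = 19.52

19.52


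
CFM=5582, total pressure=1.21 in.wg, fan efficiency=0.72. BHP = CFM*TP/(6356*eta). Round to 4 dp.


BHP = 5582 * 1.21 / (6356 * 0.72) = 1.4759 hp

1.4759 hp


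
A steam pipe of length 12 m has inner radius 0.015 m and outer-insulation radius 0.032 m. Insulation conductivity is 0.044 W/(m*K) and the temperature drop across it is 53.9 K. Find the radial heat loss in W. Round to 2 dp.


Q = 2*pi*0.044*12*53.9/ln(0.032/0.015) = 236.00 W

236.00 W


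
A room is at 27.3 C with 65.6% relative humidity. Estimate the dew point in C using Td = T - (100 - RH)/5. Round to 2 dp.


Td = 27.3 - (100-65.6)/5 = 20.42 C

20.42 C


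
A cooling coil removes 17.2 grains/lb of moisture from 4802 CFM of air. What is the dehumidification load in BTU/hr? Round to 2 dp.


Q = 0.68 * 4802 * 17.2 = 56164.19 BTU/hr

56164.19 BTU/hr


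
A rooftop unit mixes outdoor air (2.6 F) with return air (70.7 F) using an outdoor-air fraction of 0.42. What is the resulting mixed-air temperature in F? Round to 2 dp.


T_mix = 0.42*2.6 + 0.58*70.7 = 42.10 F

42.10 F


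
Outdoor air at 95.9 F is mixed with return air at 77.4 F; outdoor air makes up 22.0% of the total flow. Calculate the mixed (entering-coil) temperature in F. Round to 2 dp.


T_mix = 77.4 + (22.0/100)*(95.9-77.4) = 81.47 F

81.47 F


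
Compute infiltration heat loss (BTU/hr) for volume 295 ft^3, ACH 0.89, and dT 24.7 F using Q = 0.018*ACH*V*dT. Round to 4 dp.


Q = 0.018 * 0.89 * 295 * 24.7 = 116.7297 BTU/hr

116.7297 BTU/hr


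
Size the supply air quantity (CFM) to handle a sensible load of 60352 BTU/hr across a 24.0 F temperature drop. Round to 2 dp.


CFM = 60352 / (1.08 * 24.0) = 2328.40

2328.40 CFM


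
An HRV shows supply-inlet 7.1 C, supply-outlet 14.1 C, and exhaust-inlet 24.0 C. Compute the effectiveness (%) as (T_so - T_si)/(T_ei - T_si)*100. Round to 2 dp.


eff = (14.1-7.1)/(24.0-7.1)*100 = 41.42 %

41.42 %


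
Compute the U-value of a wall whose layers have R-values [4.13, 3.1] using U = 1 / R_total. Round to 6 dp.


R_total = 4.13 + 3.1 = 7.23
U = 1/7.23 = 0.138313

0.138313


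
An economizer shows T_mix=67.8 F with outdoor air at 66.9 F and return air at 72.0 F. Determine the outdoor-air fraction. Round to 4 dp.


frac = (67.8 - 72.0) / (66.9 - 72.0) = 0.8235

0.8235


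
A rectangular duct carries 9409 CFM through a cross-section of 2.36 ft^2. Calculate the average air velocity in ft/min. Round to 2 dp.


V = 9409 / 2.36 = 3986.86 ft/min

3986.86 ft/min


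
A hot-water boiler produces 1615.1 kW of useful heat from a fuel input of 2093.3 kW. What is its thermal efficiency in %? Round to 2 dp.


eta = (1615.1/2093.3)*100 = 77.16 %

77.16 %


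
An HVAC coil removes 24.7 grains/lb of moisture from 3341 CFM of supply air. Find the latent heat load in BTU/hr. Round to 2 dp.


Q = 0.68 * 3341 * 24.7 = 56115.44 BTU/hr

56115.44 BTU/hr


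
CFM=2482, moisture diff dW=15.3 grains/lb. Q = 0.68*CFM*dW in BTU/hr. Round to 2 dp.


Q = 0.68 * 2482 * 15.3 = 25822.73 BTU/hr

25822.73 BTU/hr


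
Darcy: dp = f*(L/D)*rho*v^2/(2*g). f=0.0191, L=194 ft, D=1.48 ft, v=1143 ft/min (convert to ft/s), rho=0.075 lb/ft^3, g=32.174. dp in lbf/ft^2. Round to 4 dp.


v_fps = 1143/60 = 19.05 ft/s
dp = 0.0191*(194/1.48)*0.075*19.05^2/(2*32.174) = 1.0590 lbf/ft^2

1.0590 lbf/ft^2


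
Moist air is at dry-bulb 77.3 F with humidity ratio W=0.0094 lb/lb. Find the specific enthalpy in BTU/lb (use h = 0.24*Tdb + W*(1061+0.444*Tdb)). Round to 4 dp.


h = 0.24*77.3 + 0.0094*(1061+0.444*77.3) = 28.8480 BTU/lb

28.8480 BTU/lb


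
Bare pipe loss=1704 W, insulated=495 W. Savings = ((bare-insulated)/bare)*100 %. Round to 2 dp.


Savings = ((1704-495)/1704)*100 = 70.95 %

70.95 %


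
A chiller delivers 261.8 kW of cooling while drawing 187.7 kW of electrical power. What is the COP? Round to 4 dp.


COP = 261.8 / 187.7 = 1.3948

1.3948


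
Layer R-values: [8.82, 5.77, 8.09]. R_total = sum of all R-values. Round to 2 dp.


R_total = 8.82 + 5.77 + 8.09 = 22.68

22.68


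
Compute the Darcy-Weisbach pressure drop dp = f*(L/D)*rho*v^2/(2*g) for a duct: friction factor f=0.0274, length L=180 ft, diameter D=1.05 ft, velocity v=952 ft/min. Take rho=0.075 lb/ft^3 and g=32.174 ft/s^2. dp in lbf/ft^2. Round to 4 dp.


v_fps = 952/60 = 15.8667 ft/s
dp = 0.0274*(180/1.05)*0.075*15.8667^2/(2*32.174) = 1.3783 lbf/ft^2

1.3783 lbf/ft^2


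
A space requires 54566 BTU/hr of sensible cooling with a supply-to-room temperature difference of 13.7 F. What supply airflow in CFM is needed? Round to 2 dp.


CFM = 54566 / (1.08 * 13.7) = 3687.89

3687.89 CFM


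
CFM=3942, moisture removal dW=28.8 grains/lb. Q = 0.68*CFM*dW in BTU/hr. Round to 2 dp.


Q = 0.68 * 3942 * 28.8 = 77200.13 BTU/hr

77200.13 BTU/hr


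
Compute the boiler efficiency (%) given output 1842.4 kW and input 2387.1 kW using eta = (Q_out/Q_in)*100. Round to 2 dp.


eta = (1842.4/2387.1)*100 = 77.18 %

77.18 %


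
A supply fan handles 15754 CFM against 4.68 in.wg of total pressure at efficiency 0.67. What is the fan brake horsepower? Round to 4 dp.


BHP = 15754 * 4.68 / (6356 * 0.67) = 17.3132 hp

17.3132 hp


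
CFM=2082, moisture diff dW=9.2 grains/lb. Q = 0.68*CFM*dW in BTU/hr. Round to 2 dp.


Q = 0.68 * 2082 * 9.2 = 13024.99 BTU/hr

13024.99 BTU/hr


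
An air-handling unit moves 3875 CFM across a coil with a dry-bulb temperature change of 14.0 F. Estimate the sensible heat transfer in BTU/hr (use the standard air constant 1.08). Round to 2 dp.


Q = 1.08 * 3875 * 14.0 = 58590.00 BTU/hr

58590.00 BTU/hr


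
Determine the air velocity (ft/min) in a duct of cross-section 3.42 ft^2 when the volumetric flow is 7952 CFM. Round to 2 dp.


V = 7952 / 3.42 = 2325.15 ft/min

2325.15 ft/min


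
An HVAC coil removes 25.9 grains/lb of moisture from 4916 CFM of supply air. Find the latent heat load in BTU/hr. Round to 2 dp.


Q = 0.68 * 4916 * 25.9 = 86580.59 BTU/hr

86580.59 BTU/hr


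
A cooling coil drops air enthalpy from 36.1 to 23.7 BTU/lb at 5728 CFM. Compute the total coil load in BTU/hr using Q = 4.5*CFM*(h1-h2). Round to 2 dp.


Q = 4.5 * 5728 * (36.1 - 23.7) = 319622.40 BTU/hr

319622.40 BTU/hr


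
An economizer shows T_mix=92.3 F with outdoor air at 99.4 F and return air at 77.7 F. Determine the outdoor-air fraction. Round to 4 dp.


frac = (92.3 - 77.7) / (99.4 - 77.7) = 0.6728

0.6728


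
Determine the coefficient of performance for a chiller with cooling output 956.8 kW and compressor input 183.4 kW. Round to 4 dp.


COP = 956.8 / 183.4 = 5.2170

5.2170


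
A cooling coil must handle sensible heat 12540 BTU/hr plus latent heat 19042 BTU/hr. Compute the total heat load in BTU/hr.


Qt = 12540 + 19042 = 31582 BTU/hr

31582 BTU/hr


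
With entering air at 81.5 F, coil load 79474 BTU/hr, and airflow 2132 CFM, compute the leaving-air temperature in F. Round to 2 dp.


dT = 79474/(1.08*2132) = 34.5155
T_leave = 81.5 - 34.5155 = 46.98 F

46.98 F


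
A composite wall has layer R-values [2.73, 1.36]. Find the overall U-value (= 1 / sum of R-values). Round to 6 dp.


R_total = 2.73 + 1.36 = 4.09
U = 1/4.09 = 0.244499

0.244499


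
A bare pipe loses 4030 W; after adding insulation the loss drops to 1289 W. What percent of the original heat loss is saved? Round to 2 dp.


Savings = ((4030-1289)/4030)*100 = 68.01 %

68.01 %


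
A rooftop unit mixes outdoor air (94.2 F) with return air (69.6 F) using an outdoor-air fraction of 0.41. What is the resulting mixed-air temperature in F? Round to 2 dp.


T_mix = 0.41*94.2 + 0.59*69.6 = 79.69 F

79.69 F


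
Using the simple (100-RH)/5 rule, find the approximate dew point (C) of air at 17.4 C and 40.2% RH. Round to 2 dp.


Td = 17.4 - (100-40.2)/5 = 5.44 C

5.44 C


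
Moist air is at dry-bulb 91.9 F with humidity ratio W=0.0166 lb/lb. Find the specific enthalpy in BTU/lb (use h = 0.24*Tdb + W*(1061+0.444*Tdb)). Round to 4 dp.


h = 0.24*91.9 + 0.0166*(1061+0.444*91.9) = 40.3459 BTU/lb

40.3459 BTU/lb


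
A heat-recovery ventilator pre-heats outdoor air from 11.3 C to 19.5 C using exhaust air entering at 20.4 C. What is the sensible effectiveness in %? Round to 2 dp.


eff = (19.5-11.3)/(20.4-11.3)*100 = 90.11 %

90.11 %


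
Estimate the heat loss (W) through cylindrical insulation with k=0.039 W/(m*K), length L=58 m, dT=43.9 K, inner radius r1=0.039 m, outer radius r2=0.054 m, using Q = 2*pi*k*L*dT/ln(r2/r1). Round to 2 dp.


Q = 2*pi*0.039*58*43.9/ln(0.054/0.039) = 1917.30 W

1917.30 W


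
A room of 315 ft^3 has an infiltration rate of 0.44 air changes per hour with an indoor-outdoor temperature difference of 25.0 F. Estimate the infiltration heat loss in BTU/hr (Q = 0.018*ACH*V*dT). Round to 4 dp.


Q = 0.018 * 0.44 * 315 * 25.0 = 62.3700 BTU/hr

62.3700 BTU/hr


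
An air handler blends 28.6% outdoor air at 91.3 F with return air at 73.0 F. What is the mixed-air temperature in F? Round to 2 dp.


T_mix = 73.0 + (28.6/100)*(91.3-73.0) = 78.23 F

78.23 F


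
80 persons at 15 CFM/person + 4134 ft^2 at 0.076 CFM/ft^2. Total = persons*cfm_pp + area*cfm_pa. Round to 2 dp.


Total = 80*15 + 4134*0.076 = 1514.18 CFM

1514.18 CFM


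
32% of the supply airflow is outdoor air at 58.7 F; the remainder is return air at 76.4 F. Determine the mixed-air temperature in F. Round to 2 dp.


T_mix = 0.32*58.7 + 0.68*76.4 = 70.74 F

70.74 F


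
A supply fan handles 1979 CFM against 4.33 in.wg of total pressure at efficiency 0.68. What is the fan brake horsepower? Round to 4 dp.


BHP = 1979 * 4.33 / (6356 * 0.68) = 1.9826 hp

1.9826 hp


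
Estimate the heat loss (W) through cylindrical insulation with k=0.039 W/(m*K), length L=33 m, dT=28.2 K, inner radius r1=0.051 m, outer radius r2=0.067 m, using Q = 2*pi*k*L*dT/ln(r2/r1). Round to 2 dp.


Q = 2*pi*0.039*33*28.2/ln(0.067/0.051) = 835.71 W

835.71 W


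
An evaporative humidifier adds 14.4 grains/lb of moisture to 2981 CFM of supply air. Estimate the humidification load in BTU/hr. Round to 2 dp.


Q = 0.68 * 2981 * 14.4 = 29189.95 BTU/hr

29189.95 BTU/hr


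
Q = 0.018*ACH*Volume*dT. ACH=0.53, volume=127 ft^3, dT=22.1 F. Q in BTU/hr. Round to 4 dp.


Q = 0.018 * 0.53 * 127 * 22.1 = 26.7759 BTU/hr

26.7759 BTU/hr


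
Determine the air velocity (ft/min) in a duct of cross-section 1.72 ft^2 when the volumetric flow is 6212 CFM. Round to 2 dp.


V = 6212 / 1.72 = 3611.63 ft/min

3611.63 ft/min


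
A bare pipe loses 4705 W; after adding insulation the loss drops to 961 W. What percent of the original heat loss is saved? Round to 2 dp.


Savings = ((4705-961)/4705)*100 = 79.57 %

79.57 %


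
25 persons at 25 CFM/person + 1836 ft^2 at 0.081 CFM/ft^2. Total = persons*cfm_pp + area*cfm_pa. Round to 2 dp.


Total = 25*25 + 1836*0.081 = 773.72 CFM

773.72 CFM


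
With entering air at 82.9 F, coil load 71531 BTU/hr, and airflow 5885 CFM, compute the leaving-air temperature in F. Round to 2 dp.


dT = 71531/(1.08*5885) = 11.2544
T_leave = 82.9 - 11.2544 = 71.65 F

71.65 F


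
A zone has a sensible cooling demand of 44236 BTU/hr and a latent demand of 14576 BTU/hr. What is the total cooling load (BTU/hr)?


Qt = 44236 + 14576 = 58812 BTU/hr

58812 BTU/hr


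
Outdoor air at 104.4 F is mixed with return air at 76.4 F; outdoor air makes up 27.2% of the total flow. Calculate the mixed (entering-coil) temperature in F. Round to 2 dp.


T_mix = 76.4 + (27.2/100)*(104.4-76.4) = 84.02 F

84.02 F


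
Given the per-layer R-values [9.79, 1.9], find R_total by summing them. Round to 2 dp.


R_total = 9.79 + 1.9 = 11.69

11.69


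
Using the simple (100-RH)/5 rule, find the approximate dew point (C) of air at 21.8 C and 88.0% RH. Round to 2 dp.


Td = 21.8 - (100-88.0)/5 = 19.40 C

19.40 C


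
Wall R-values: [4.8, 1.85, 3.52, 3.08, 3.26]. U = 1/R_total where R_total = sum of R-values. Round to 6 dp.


R_total = 4.8 + 1.85 + 3.52 + 3.08 + 3.26 = 16.51
U = 1/16.51 = 0.060569

0.060569


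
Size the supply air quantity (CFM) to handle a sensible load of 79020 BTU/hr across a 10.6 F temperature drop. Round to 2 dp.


CFM = 79020 / (1.08 * 10.6) = 6902.52

6902.52 CFM


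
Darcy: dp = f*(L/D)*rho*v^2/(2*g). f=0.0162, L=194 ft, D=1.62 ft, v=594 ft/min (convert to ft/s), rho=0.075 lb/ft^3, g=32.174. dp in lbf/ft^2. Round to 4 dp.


v_fps = 594/60 = 9.9 ft/s
dp = 0.0162*(194/1.62)*0.075*9.9^2/(2*32.174) = 0.2216 lbf/ft^2

0.2216 lbf/ft^2


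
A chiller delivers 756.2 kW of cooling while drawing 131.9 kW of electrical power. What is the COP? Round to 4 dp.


COP = 756.2 / 131.9 = 5.7331

5.7331


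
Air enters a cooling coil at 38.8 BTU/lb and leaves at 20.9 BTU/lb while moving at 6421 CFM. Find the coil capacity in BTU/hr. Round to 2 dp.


Q = 4.5 * 6421 * (38.8 - 20.9) = 517211.55 BTU/hr

517211.55 BTU/hr


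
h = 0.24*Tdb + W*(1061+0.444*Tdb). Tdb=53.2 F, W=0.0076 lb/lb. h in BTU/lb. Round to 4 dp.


h = 0.24*53.2 + 0.0076*(1061+0.444*53.2) = 21.0111 BTU/lb

21.0111 BTU/lb


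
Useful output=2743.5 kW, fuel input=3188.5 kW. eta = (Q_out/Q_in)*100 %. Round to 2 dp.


eta = (2743.5/3188.5)*100 = 86.04 %

86.04 %


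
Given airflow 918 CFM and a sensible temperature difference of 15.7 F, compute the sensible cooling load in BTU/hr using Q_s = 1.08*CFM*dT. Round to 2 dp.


Q = 1.08 * 918 * 15.7 = 15565.61 BTU/hr

15565.61 BTU/hr


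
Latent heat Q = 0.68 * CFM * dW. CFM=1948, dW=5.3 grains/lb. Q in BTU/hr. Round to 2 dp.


Q = 0.68 * 1948 * 5.3 = 7020.59 BTU/hr

7020.59 BTU/hr


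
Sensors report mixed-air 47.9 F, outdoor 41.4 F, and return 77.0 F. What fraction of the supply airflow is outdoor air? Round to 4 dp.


frac = (47.9 - 77.0) / (41.4 - 77.0) = 0.8174

0.8174


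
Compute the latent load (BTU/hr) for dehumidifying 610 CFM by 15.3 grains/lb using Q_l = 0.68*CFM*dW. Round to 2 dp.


Q = 0.68 * 610 * 15.3 = 6346.44 BTU/hr

6346.44 BTU/hr


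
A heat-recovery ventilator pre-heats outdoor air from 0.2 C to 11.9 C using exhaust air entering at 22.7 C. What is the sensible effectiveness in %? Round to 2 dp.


eff = (11.9-0.2)/(22.7-0.2)*100 = 52.00 %

52.00 %


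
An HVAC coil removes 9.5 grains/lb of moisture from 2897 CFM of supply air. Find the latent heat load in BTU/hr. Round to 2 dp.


Q = 0.68 * 2897 * 9.5 = 18714.62 BTU/hr

18714.62 BTU/hr


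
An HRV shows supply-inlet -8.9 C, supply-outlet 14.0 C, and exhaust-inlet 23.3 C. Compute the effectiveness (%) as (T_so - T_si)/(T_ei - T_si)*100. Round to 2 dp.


eff = (14.0-(-8.9))/(23.3-(-8.9))*100 = 71.12 %

71.12 %


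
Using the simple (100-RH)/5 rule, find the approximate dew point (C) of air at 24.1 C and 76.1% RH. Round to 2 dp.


Td = 24.1 - (100-76.1)/5 = 19.32 C

19.32 C


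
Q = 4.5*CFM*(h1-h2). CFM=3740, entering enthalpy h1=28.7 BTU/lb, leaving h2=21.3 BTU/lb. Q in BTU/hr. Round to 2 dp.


Q = 4.5 * 3740 * (28.7 - 21.3) = 124542.00 BTU/hr

124542.00 BTU/hr


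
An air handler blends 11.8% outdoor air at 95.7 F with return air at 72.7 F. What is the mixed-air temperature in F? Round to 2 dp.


T_mix = 72.7 + (11.8/100)*(95.7-72.7) = 75.41 F

75.41 F


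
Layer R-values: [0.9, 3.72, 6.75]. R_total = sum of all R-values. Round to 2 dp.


R_total = 0.9 + 3.72 + 6.75 = 11.37

11.37


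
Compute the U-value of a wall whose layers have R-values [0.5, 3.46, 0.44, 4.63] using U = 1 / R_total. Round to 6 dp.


R_total = 0.5 + 3.46 + 0.44 + 4.63 = 9.03
U = 1/9.03 = 0.110742

0.110742


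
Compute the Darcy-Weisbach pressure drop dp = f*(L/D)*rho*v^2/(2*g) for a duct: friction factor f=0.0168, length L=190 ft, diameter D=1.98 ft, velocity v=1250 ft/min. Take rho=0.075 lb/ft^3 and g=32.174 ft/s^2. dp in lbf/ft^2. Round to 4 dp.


v_fps = 1250/60 = 20.8333 ft/s
dp = 0.0168*(190/1.98)*0.075*20.8333^2/(2*32.174) = 0.8155 lbf/ft^2

0.8155 lbf/ft^2


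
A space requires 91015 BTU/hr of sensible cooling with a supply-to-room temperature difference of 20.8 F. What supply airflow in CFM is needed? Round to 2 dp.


CFM = 91015 / (1.08 * 20.8) = 4051.59

4051.59 CFM


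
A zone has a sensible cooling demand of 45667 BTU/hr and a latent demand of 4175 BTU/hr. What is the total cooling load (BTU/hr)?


Qt = 45667 + 4175 = 49842 BTU/hr

49842 BTU/hr


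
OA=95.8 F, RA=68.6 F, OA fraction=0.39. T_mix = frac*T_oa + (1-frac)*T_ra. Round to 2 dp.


T_mix = 0.39*95.8 + 0.61*68.6 = 79.21 F

79.21 F


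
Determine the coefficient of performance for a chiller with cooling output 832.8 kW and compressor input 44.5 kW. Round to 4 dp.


COP = 832.8 / 44.5 = 18.7146

18.7146


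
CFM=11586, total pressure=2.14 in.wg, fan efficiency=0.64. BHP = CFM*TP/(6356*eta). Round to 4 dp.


BHP = 11586 * 2.14 / (6356 * 0.64) = 6.0951 hp

6.0951 hp


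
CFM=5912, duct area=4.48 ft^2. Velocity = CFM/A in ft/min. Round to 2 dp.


V = 5912 / 4.48 = 1319.64 ft/min

1319.64 ft/min


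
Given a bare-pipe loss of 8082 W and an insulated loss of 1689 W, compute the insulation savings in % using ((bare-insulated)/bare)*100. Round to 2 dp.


Savings = ((8082-1689)/8082)*100 = 79.10 %

79.10 %


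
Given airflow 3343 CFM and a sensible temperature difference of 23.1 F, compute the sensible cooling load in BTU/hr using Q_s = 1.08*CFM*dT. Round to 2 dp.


Q = 1.08 * 3343 * 23.1 = 83401.16 BTU/hr

83401.16 BTU/hr


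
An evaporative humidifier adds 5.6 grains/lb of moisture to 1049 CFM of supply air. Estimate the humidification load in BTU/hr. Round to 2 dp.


Q = 0.68 * 1049 * 5.6 = 3994.59 BTU/hr

3994.59 BTU/hr


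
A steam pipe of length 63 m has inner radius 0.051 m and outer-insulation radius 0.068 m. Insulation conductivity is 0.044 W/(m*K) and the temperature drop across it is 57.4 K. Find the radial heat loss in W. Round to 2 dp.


Q = 2*pi*0.044*63*57.4/ln(0.068/0.051) = 3475.14 W

3475.14 W
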